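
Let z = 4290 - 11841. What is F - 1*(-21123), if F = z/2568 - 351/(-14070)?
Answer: 42394768071/2007320 ≈ 21120.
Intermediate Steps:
z = -7551
F = -5852289/2007320 (F = -7551/2568 - 351/(-14070) = -7551*1/2568 - 351*(-1/14070) = -2517/856 + 117/4690 = -5852289/2007320 ≈ -2.9155)
F - 1*(-21123) = -5852289/2007320 - 1*(-21123) = -5852289/2007320 + 21123 = 42394768071/2007320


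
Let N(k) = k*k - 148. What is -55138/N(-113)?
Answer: -55138/12621 ≈ -4.3688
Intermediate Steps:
N(k) = -148 + k² (N(k) = k² - 148 = -148 + k²)
-55138/N(-113) = -55138/(-148 + (-113)²) = -55138/(-148 + 12769) = -55138/12621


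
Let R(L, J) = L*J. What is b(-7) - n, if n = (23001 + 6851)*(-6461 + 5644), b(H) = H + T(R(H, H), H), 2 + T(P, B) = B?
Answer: 24389068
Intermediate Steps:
R(L, J) = J*L
T(P, B) = -2 + B
b(H) = -2 + 2*H (b(H) = H + (-2 + H) = -2 + 2*H)
n = -24389084 (n = 29852*(-817) = -24389084)
b(-7) - n = (-2 + 2*(-7)) - 1*(-24389084) = (-2 - 14) + 24389084 = -16 + 24389084 = 24389068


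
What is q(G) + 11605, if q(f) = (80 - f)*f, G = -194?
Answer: -41551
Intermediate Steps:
q(f) = f*(80 - f)
q(G) + 11605 = -194*(80 - 1*(-194)) + 11605 = -194*(80 + 194) + 11605 = -194*274 + 11605 = -53156 + 11605 = -41551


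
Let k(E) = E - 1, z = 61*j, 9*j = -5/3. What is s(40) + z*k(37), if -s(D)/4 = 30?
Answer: -1580/3 ≈ -526.67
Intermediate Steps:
s(D) = -120 (s(D) = -4*30 = -120)
j = -5/27 (j = (-5/3)/9 = (-5*1/3)/9 = (1/9)*(-5/3) = -5/27 ≈ -0.18519)
z = -305/27 (z = 61*(-5/27) = -305/27 ≈ -11.296)
k(E) = -1 + E
s(40) + z*k(37) = -120 - 305*(-1 + 37)/27 = -120 - 305/27*36 = -120 - 1220/3 = -1580/3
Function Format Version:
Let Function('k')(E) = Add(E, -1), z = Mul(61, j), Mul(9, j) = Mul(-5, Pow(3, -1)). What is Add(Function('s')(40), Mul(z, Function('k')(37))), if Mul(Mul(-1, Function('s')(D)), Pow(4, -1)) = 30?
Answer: Rational(-1580, 3) ≈ -526.67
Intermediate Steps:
Function('s')(D) = -120 (Function('s')(D) = Mul(-4, 30) = -120)
j = Rational(-5, 27) (j = Mul(Rational(1, 9), Mul(-5, Pow(3, -1))) = Mul(Rational(1, 9), Mul(-5, Rational(1, 3))) = Mul(Rational(1, 9), Rational(-5, 3)) = Rational(-5, 27) ≈ -0.18519)
z = Rational(-305, 27) (z = Mul(61, Rational(-5, 27)) = Rational(-305, 27) ≈ -11.296)
Function('k')(E) = Add(-1, E)
Add(Function('s')(40), Mul(z, Function('k')(37))) = Add(-120, Mul(Rational(-305, 27), Add(-1, 37))) = Add(-120, Mul(Rational(-305, 27), 36)) = Add(-120, Rational(-1220, 3)) = Rational(-1580, 3)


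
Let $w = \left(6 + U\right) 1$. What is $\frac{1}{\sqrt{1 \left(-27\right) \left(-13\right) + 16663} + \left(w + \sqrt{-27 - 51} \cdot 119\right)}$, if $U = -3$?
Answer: $\frac{1}{3 + \sqrt{17014} + 119 i \sqrt{78}} \approx 0.00011889 - 0.0009364 i$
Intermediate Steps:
$w = 3$ ($w = \left(6 - 3\right) 1 = 3 \cdot 1 = 3$)
$\frac{1}{\sqrt{1 \left(-27\right) \left(-13\right) + 16663} + \left(w + \sqrt{-27 - 51} \cdot 119\right)} = \frac{1}{\sqrt{1 \left(-27\right) \left(-13\right) + 16663} + \left(3 + \sqrt{-27 - 51} \cdot 119\right)} = \frac{1}{\sqrt{\left(-27\right) \left(-13\right) + 16663} + \left(3 + \sqrt{-78} \cdot 119\right)} = \frac{1}{\sqrt{351 + 16663} + \left(3 + i \sqrt{78} \cdot 119\right)} = \frac{1}{\sqrt{17014} + \left(3 + 119 i \sqrt{78}\right)} = \frac{1}{3 + \sqrt{17014} + 119 i \sqrt{78}}$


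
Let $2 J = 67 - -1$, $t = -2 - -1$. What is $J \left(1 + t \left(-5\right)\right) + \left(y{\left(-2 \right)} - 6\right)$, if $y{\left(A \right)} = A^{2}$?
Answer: $202$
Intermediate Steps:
$t = -1$ ($t = -2 + 1 = -1$)
$J = 34$ ($J = \frac{67 - -1}{2} = \frac{67 + 1}{2} = \frac{1}{2} \cdot 68 = 34$)
$J \left(1 + t \left(-5\right)\right) + \left(y{\left(-2 \right)} - 6\right) = 34 \left(1 - -5\right) + \left(\left(-2\right)^{2} - 6\right) = 34 \left(1 + 5\right) + \left(4 - 6\right) = 34 \cdot 6 - 2 = 204 - 2 = 202$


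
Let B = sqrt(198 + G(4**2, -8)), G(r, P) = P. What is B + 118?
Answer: 118 + sqrt(190) ≈ 131.78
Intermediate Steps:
B = sqrt(190) (B = sqrt(198 - 8) = sqrt(190) ≈ 13.784)
B + 118 = sqrt(190) + 118 = 118 + sqrt(190)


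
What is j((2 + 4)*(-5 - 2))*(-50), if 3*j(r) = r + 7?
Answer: 1750/3 ≈ 583.33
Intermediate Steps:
j(r) = 7/3 + r/3 (j(r) = (r + 7)/3 = (7 + r)/3 = 7/3 + r/3)
j((2 + 4)*(-5 - 2))*(-50) = (7/3 + ((2 + 4)*(-5 - 2))/3)*(-50) = (7/3 + (6*(-7))/3)*(-50) = (7/3 + (⅓)*(-42))*(-50) = (7/3 - 14)*(-50) = -35/3*(-50) = 1750/3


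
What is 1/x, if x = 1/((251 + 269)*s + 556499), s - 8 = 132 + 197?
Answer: 731739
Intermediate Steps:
s = 337 (s = 8 + (132 + 197) = 8 + 329 = 337)
x = 1/731739 (x = 1/((251 + 269)*337 + 556499) = 1/(520*337 + 556499) = 1/(175240 + 556499) = 1/731739 ≈ 1.3666e-6)
1/x = 1/(1/731739) = 731739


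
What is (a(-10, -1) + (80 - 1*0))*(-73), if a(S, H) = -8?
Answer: -5256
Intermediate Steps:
(a(-10, -1) + (80 - 1*0))*(-73) = (-8 + (80 - 1*0))*(-73) = (-8 + (80 + 0))*(-73) = (-8 + 80)*(-73) = 72*(-73) = -5256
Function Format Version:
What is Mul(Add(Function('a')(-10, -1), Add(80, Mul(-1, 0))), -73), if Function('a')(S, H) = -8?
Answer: -5256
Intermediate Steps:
Mul(Add(Function('a')(-10, -1), Add(80, Mul(-1, 0))), -73) = Mul(Add(-8, Add(80, Mul(-1, 0))), -73) = Mul(Add(-8, Add(80, 0)), -73) = Mul(Add(-8, 80), -73) = Mul(72, -73) = -5256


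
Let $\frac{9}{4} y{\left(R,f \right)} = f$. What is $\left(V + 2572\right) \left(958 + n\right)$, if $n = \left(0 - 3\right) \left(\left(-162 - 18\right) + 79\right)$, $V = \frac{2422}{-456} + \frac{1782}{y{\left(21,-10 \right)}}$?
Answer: $\frac{1556667931}{570} \approx 2.731 \cdot 10^{6}$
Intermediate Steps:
$y{\left(R,f \right)} = \frac{4 f}{9}$
$V = - \frac{231569}{570}$ ($V = \frac{2422}{-456} + \frac{1782}{\frac{4}{9} \left(-10\right)} = 2422 \left(- \frac{1}{456}\right) + \frac{1782}{- \frac{40}{9}} = - \frac{1211}{228} + 1782 \left(- \frac{9}{40}\right) = - \frac{1211}{228} - \frac{8019}{20} = - \frac{231569}{570} \approx -406.26$)
$n = 303$ ($n = - 3 \left(-180 + 79\right) = \left(-3\right) \left(-101\right) = 303$)
$\left(V + 2572\right) \left(958 + n\right) = \left(- \frac{231569}{570} + 2572\right) \left(958 + 303\right) = \frac{1234471}{570} \cdot 1261 = \frac{1556667931}{570}$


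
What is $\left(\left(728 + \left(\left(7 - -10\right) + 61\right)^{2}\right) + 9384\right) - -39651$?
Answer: $55847$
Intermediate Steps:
$\left(\left(728 + \left(\left(7 - -10\right) + 61\right)^{2}\right) + 9384\right) - -39651 = \left(\left(728 + \left(\left(7 + 10\right) + 61\right)^{2}\right) + 9384\right) + 39651 = \left(\left(728 + \left(17 + 61\right)^{2}\right) + 9384\right) + 39651 = \left(\left(728 + 78^{2}\right) + 9384\right) + 39651 = \left(\left(728 + 6084\right) + 9384\right) + 39651 = \left(6812 + 9384\right) + 39651 = 16196 + 39651 = 55847$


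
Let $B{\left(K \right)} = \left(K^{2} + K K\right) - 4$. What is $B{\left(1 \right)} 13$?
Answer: $-26$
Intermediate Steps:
$B{\left(K \right)} = -4 + 2 K^{2}$ ($B{\left(K \right)} = \left(K^{2} + K^{2}\right) - 4 = 2 K^{2} - 4 = -4 + 2 K^{2}$)
$B{\left(1 \right)} 13 = \left(-4 + 2 \cdot 1^{2}\right) 13 = \left(-4 + 2 \cdot 1\right) 13 = \left(-4 + 2\right) 13 = \left(-2\right) 13 = -26$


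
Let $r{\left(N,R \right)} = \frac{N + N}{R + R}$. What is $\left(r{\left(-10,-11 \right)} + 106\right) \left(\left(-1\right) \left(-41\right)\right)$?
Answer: $\frac{48216}{11} \approx 4383.3$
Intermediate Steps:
$r{\left(N,R \right)} = \frac{N}{R}$ ($r{\left(N,R \right)} = \frac{2 N}{2 R} = 2 N \frac{1}{2 R} = \frac{N}{R}$)
$\left(r{\left(-10,-11 \right)} + 106\right) \left(\left(-1\right) \left(-41\right)\right) = \left(- \frac{10}{-11} + 106\right) \left(\left(-1\right) \left(-41\right)\right) = \left(\left(-10\right) \left(- \frac{1}{11}\right) + 106\right) 41 = \left(\frac{10}{11} + 106\right) 41 = \frac{1176}{11} \cdot 41 = \frac{48216}{11}$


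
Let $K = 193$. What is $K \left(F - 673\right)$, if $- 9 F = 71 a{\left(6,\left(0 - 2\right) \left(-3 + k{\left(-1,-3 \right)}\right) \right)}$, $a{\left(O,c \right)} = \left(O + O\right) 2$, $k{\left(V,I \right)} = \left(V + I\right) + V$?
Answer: $- \frac{499291}{3} \approx -1.6643 \cdot 10^{5}$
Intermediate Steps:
$k{\left(V,I \right)} = I + 2 V$ ($k{\left(V,I \right)} = \left(I + V\right) + V = I + 2 V$)
$a{\left(O,c \right)} = 4 O$ ($a{\left(O,c \right)} = 2 O 2 = 4 O$)
$F = - \frac{568}{3}$ ($F = - \frac{71 \cdot 4 \cdot 6}{9} = - \frac{71 \cdot 24}{9} = \left(- \frac{1}{9}\right) 1704 = - \frac{568}{3} \approx -189.33$)
$K \left(F - 673\right) = 193 \left(- \frac{568}{3} - 673\right) = 193 \left(- \frac{2587}{3}\right) = - \frac{499291}{3}$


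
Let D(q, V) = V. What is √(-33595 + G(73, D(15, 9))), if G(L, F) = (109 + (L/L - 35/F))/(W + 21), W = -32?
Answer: 2*I*√9148865/33 ≈ 183.32*I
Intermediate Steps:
G(L, F) = -10 + 35/(11*F) (G(L, F) = (109 + (L/L - 35/F))/(-32 + 21) = (109 + (1 - 35/F))/(-11) = (110 - 35/F)*(-1/11) = -10 + 35/(11*F))
√(-33595 + G(73, D(15, 9))) = √(-33595 + (-10 + (35/11)/9)) = √(-33595 + (-10 + (35/11)*(⅑))) = √(-33595 + (-10 + 35/99)) = √(-33595 - 955/99) = √(-3326860/99) = 2*I*√9148865/33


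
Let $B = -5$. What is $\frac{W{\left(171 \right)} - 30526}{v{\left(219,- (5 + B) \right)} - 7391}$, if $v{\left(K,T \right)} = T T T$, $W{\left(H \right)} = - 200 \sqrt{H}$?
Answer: $\frac{30526}{7391} + \frac{600 \sqrt{19}}{7391} \approx 4.484$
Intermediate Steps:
$v{\left(K,T \right)} = T^{3}$ ($v{\left(K,T \right)} = T^{2} T = T^{3}$)
$\frac{W{\left(171 \right)} - 30526}{v{\left(219,- (5 + B) \right)} - 7391} = \frac{- 200 \sqrt{171} - 30526}{\left(- (5 - 5)\right)^{3} - 7391} = \frac{- 200 \cdot 3 \sqrt{19} - 30526}{\left(\left(-1\right) 0\right)^{3} - 7391} = \frac{- 600 \sqrt{19} - 30526}{0^{3} - 7391} = \frac{-30526 - 600 \sqrt{19}}{0 - 7391} = \frac{-30526 - 600 \sqrt{19}}{-7391} = \left(-30526 - 600 \sqrt{19}\right) \left(- \frac{1}{7391}\right) = \frac{30526}{7391} + \frac{600 \sqrt{19}}{7391}$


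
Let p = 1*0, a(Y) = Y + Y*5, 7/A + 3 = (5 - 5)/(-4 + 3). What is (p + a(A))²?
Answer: 196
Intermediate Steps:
A = -7/3 (A = 7/(-3 + (5 - 5)/(-4 + 3)) = 7/(-3 + 0/(-1)) = 7/(-3 + 0*(-1)) = 7/(-3 + 0) = 7/(-3) = 7*(-⅓) = -7/3 ≈ -2.3333)
a(Y) = 6*Y (a(Y) = Y + 5*Y = 6*Y)
p = 0
(p + a(A))² = (0 + 6*(-7/3))² = (0 - 14)² = (-14)² = 196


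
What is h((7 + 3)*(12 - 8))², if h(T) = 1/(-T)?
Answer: 1/1600 ≈ 0.00062500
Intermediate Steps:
h(T) = -1/T
h((7 + 3)*(12 - 8))² = (-1/((7 + 3)*(12 - 8)))² = (-1/(10*4))² = (-1/40)² = 1/1600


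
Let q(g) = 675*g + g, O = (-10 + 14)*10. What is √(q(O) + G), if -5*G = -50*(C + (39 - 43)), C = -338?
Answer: 2*√5905 ≈ 153.69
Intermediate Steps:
O = 40 (O = 4*10 = 40)
G = -3420 (G = -(-10)*(-338 + (39 - 43)) = -(-10)*(-338 - 4) = -(-10)*(-342) = -⅕*17100 = -3420)
q(g) = 676*g
√(q(O) + G) = √(676*40 - 3420) = √(27040 - 3420) = √23620 = 2*√5905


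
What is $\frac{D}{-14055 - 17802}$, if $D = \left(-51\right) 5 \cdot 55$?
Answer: $\frac{4675}{10619} \approx 0.44025$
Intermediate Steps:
$D = -14025$ ($D = \left(-255\right) 55 = -14025$)
$\frac{D}{-14055 - 17802} = - \frac{14025}{-14055 - 17802} = - \frac{14025}{-31857} = \left(-14025\right) \left(- \frac{1}{31857}\right) = \frac{4675}{10619}$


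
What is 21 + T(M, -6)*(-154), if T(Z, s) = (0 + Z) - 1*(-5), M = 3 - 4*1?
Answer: -595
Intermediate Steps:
M = -1 (M = 3 - 4 = -1)
T(Z, s) = 5 + Z (T(Z, s) = Z + 5 = 5 + Z)
21 + T(M, -6)*(-154) = 21 + (5 - 1)*(-154) = 21 + 4*(-154) = 21 - 616 = -595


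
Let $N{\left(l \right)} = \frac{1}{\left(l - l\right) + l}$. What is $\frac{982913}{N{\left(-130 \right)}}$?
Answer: $-127778690$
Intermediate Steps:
$N{\left(l \right)} = \frac{1}{l}$ ($N{\left(l \right)} = \frac{1}{0 + l} = \frac{1}{l}$)
$\frac{982913}{N{\left(-130 \right)}} = \frac{982913}{\frac{1}{-130}} = \frac{982913}{- \frac{1}{130}} = 982913 \left(-130\right) = -127778690$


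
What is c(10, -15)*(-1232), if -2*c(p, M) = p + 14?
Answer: 14784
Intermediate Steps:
c(p, M) = -7 - p/2 (c(p, M) = -(p + 14)/2 = -(14 + p)/2 = -7 - p/2)
c(10, -15)*(-1232) = (-7 - ½*10)*(-1232) = (-7 - 5)*(-1232) = -12*(-1232) = 14784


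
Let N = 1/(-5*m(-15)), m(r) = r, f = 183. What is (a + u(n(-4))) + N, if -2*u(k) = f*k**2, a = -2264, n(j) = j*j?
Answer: -1926599/75 ≈ -25688.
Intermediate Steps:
n(j) = j**2
u(k) = -183*k**2/2
N = 1/75 (N = 1/(-5*(-15)) = 1/75 ≈ 0.013333)
(a + u(n(-4))) + N = (-2264 - 183*((-4)**2)**2/2) + 1/75 = (-2264 - 183/2*16**2) + 1/75 = (-2264 - 183/2*256) + 1/75 = (-2264 - 23424) + 1/75 = -25688 + 1/75 = -1926599/75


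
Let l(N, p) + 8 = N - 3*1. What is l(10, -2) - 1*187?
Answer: -188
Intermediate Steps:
l(N, p) = -11 + N (l(N, p) = -8 + (N - 3*1) = -8 + (N - 3) = -8 + (-3 + N) = -11 + N)
l(10, -2) - 1*187 = (-11 + 10) - 1*187 = -1 - 187 = -188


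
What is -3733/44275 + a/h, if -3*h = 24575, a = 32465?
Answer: -176156084/43522325 ≈ -4.0475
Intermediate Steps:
h = -24575/3 (h = -1/3*24575 = -24575/3 ≈ -8191.7)
-3733/44275 + a/h = -3733/44275 + 32465/(-24575/3) = -3733*1/44275 + 32465*(-3/24575) = -3733/44275 - 19479/4915 = -176156084/43522325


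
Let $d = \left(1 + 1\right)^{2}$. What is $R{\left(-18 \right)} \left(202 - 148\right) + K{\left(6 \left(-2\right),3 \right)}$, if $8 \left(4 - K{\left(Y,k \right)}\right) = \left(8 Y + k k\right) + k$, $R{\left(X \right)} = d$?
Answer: $\frac{461}{2} \approx 230.5$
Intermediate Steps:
$d = 4$ ($d = 2^{2} = 4$)
$R{\left(X \right)} = 4$
$K{\left(Y,k \right)} = 4 - Y - \frac{k}{8} - \frac{k^{2}}{8}$ ($K{\left(Y,k \right)} = 4 - \frac{\left(8 Y + k k\right) + k}{8} = 4 - \frac{\left(8 Y + k^{2}\right) + k}{8} = 4 - \frac{\left(k^{2} + 8 Y\right) + k}{8} = 4 - \frac{k + k^{2} + 8 Y}{8} = 4 - \left(Y + \frac{k}{8} + \frac{k^{2}}{8}\right) = 4 - Y - \frac{k}{8} - \frac{k^{2}}{8}$)
$R{\left(-18 \right)} \left(202 - 148\right) + K{\left(6 \left(-2\right),3 \right)} = 4 \left(202 - 148\right) - \left(- \frac{29}{8} - 12 + \frac{9}{8}\right) = 4 \left(202 - 148\right) - - \frac{29}{2} = 4 \cdot 54 + \left(4 + 12 - \frac{3}{8} - \frac{9}{8}\right) = 216 + \frac{29}{2} = \frac{461}{2}$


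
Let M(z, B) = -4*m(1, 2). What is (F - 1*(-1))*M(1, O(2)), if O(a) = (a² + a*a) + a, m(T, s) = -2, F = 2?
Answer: 24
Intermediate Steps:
O(a) = a + 2*a² (O(a) = (a² + a²) + a = 2*a² + a = a + 2*a²)
M(z, B) = 8 (M(z, B) = -4*(-2) = 8)
(F - 1*(-1))*M(1, O(2)) = (2 - 1*(-1))*8 = (2 + 1)*8 = 3*8 = 24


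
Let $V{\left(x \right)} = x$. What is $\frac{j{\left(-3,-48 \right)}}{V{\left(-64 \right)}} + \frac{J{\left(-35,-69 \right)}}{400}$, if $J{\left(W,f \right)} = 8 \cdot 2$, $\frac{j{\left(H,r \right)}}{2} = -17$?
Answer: $\frac{457}{800} \approx 0.57125$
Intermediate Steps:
$j{\left(H,r \right)} = -34$ ($j{\left(H,r \right)} = 2 \left(-17\right) = -34$)
$J{\left(W,f \right)} = 16$
$\frac{j{\left(-3,-48 \right)}}{V{\left(-64 \right)}} + \frac{J{\left(-35,-69 \right)}}{400} = - \frac{34}{-64} + \frac{16}{400} = \left(-34\right) \left(- \frac{1}{64}\right) + 16 \cdot \frac{1}{400} = \frac{17}{32} + \frac{1}{25} = \frac{457}{800}$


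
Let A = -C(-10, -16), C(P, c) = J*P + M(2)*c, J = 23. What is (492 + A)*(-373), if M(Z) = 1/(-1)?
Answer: -263338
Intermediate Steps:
M(Z) = -1
C(P, c) = -c + 23*P (C(P, c) = 23*P - c = -c + 23*P)
A = 214 (A = -(-1*(-16) + 23*(-10)) = -(16 - 230) = -1*(-214) = 214)
(492 + A)*(-373) = (492 + 214)*(-373) = 706*(-373) = -263338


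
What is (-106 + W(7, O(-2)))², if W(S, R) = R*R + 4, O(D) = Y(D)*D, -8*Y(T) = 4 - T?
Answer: 159201/16 ≈ 9950.1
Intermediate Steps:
Y(T) = -½ + T/8 (Y(T) = -(4 - T)/8 = -½ + T/8)
O(D) = D*(-½ + D/8) (O(D) = (-½ + D/8)*D = D*(-½ + D/8))
W(S, R) = 4 + R² (W(S, R) = R² + 4 = 4 + R²)
(-106 + W(7, O(-2)))² = (-106 + (4 + ((⅛)*(-2)*(-4 - 2))²))² = (-106 + (4 + ((⅛)*(-2)*(-6))²))² = (-106 + (4 + (3/2)²))² = (-106 + (4 + 9/4))² = (-106 + 25/4)² = (-399/4)² = 159201/16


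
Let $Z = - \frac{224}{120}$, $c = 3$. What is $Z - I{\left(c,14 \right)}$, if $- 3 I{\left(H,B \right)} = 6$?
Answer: $\frac{2}{15} \approx 0.13333$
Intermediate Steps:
$I{\left(H,B \right)} = -2$ ($I{\left(H,B \right)} = \left(- \frac{1}{3}\right) 6 = -2$)
$Z = - \frac{28}{15}$ ($Z = \left(-224\right) \frac{1}{120} = - \frac{28}{15} \approx -1.8667$)
$Z - I{\left(c,14 \right)} = - \frac{28}{15} - -2 = - \frac{28}{15} + 2 = \frac{2}{15}$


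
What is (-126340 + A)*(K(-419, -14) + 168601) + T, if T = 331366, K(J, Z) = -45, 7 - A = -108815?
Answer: -2952432642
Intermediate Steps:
A = 108822 (A = 7 - 1*(-108815) = 7 + 108815 = 108822)
(-126340 + A)*(K(-419, -14) + 168601) + T = (-126340 + 108822)*(-45 + 168601) + 331366 = -17518*168556 + 331366 = -2952764008 + 331366 = -2952432642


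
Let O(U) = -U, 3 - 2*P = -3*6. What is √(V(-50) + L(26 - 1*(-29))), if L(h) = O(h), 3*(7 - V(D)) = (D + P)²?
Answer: I*√20451/6 ≈ 23.835*I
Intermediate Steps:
P = 21/2 (P = 3/2 - (-3)*6/2 = 3/2 - ½*(-18) = 3/2 + 9 = 21/2 ≈ 10.500)
V(D) = 7 - (21/2 + D)²/3 (V(D) = 7 - (D + 21/2)²/3 = 7 - (21/2 + D)²/3)
L(h) = -h
√(V(-50) + L(26 - 1*(-29))) = √((7 - (21 + 2*(-50))²/12) - (26 - 1*(-29))) = √((7 - (21 - 100)²/12) - (26 + 29)) = √((7 - 1/12*(-79)²) - 1*55) = √((7 - 1/12*6241) - 55) = √((7 - 6241/12) - 55) = √(-6157/12 - 55) = √(-6817/12) = I*√20451/6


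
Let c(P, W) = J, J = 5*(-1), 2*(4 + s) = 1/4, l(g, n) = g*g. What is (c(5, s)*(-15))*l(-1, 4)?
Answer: 75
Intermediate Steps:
l(g, n) = g**2
s = -31/8 (s = -4 + (1/2)/4 = -4 + (1/2)*(1/4) = -4 + 1/8 = -31/8 ≈ -3.8750)
J = -5
c(P, W) = -5
(c(5, s)*(-15))*l(-1, 4) = -5*(-15)*(-1)**2 = 75*1 = 75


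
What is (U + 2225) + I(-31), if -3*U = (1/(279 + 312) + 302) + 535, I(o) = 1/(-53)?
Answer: 182861848/93969 ≈ 1946.0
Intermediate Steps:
I(o) = -1/53
U = -494668/1773 (U = -((1/(279 + 312) + 302) + 535)/3 = -((1/591 + 302) + 535)/3 = -(178483/591 + 535)/3 = -1/3*494668/591 = -494668/1773 ≈ -279.00)
(U + 2225) + I(-31) = (-494668/1773 + 2225) - 1/53 = 3450257/1773 - 1/53 = 182861848/93969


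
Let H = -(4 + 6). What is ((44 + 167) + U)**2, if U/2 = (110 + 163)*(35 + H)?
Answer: 192127321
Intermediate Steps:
H = -10 (H = -1*10 = -10)
U = 13650 (U = 2*((110 + 163)*(35 - 10)) = 2*(273*25) = 2*6825 = 13650)
((44 + 167) + U)**2 = ((44 + 167) + 13650)**2 = (211 + 13650)**2 = 13861**2 = 192127321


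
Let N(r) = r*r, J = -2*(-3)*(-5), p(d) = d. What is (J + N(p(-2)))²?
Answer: 676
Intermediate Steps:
J = -30 (J = 6*(-5) = -30)
N(r) = r²
(J + N(p(-2)))² = (-30 + (-2)²)² = (-30 + 4)² = (-26)² = 676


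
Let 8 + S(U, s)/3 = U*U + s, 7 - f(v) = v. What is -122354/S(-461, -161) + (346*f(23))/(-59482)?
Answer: -937779653/9473341248 ≈ -0.098991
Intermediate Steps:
f(v) = 7 - v
S(U, s) = -24 + 3*s + 3*U² (S(U, s) = -24 + 3*(U*U + s) = -24 + 3*(U² + s) = -24 + 3*(s + U²) = -24 + (3*s + 3*U²) = -24 + 3*s + 3*U²)
-122354/S(-461, -161) + (346*f(23))/(-59482) = -122354/(-24 + 3*(-161) + 3*(-461)²) + (346*(7 - 1*23))/(-59482) = -122354/(-24 - 483 + 3*212521) + (346*(7 - 23))*(-1/59482) = -122354/(-24 - 483 + 637563) + (346*(-16))*(-1/59482) = -122354/637056 - 5536*(-1/59482) = -122354*1/637056 + 2768/29741 = -61177/318528 + 2768/29741 = -937779653/9473341248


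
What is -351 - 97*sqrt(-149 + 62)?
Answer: -351 - 97*I*sqrt(87) ≈ -351.0 - 904.76*I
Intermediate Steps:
-351 - 97*sqrt(-149 + 62) = -351 - 97*I*sqrt(87)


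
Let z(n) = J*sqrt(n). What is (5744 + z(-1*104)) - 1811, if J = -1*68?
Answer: 3933 - 136*I*sqrt(26) ≈ 3933.0 - 693.47*I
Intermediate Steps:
J = -68
z(n) = -68*sqrt(n)
(5744 + z(-1*104)) - 1811 = (5744 - 68*2*I*sqrt(26)) - 1811 = (5744 - 136*I*sqrt(26)) - 1811 = 3933 - 136*I*sqrt(26)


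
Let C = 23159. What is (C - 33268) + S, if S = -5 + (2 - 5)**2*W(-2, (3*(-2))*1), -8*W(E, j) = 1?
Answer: -80921/8 ≈ -10115.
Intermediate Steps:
W(E, j) = -1/8 (W(E, j) = -1/8*1 = -1/8)
S = -49/8 (S = -5 + (2 - 5)**2*(-1/8) = -5 + (-3)**2*(-1/8) = -5 + 9*(-1/8) = -5 - 9/8 = -49/8 ≈ -6.1250)
(C - 33268) + S = (23159 - 33268) - 49/8 = -10109 - 49/8 = -80921/8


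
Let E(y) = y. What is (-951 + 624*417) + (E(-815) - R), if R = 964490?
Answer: -706048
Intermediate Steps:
(-951 + 624*417) + (E(-815) - R) = (-951 + 624*417) + (-815 - 1*964490) = (-951 + 260208) + (-815 - 964490) = 259257 - 965305 = -706048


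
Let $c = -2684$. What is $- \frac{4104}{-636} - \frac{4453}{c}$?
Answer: $\frac{18917}{2332} \approx 8.1119$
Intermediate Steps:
$- \frac{4104}{-636} - \frac{4453}{c} = - \frac{4104}{-636} - \frac{4453}{-2684} = \left(-4104\right) \left(- \frac{1}{636}\right) - - \frac{73}{44} = \frac{342}{53} + \frac{73}{44} = \frac{18917}{2332}$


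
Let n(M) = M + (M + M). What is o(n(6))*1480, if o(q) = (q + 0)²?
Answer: 479520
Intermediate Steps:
n(M) = 3*M (n(M) = M + 2*M = 3*M)
o(q) = q²
o(n(6))*1480 = (3*6)²*1480 = 18²*1480 = 324*1480 = 479520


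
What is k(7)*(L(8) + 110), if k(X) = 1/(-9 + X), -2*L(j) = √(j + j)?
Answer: -54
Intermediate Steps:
L(j) = -√2*√j/2 (L(j) = -√(j + j)/2 = -√2*√j/2)
k(7)*(L(8) + 110) = (-√2*√8/2 + 110)/(-9 + 7) = (-√2*2*√2/2 + 110)/(-2) = -(-2 + 110)/2 = -½*108 = -54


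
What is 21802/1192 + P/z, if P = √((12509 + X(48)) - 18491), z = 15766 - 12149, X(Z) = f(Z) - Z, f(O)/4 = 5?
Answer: 10901/596 + I*√6010/3617 ≈ 18.29 + 0.021433*I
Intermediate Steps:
f(O) = 20 (f(O) = 4*5 = 20)
X(Z) = 20 - Z
z = 3617
P = I*√6010 (P = √((12509 + (20 - 1*48)) - 18491) = √((12509 + (20 - 48)) - 18491) = √((12509 - 28) - 18491) = √(12481 - 18491) = √(-6010) = I*√6010 ≈ 77.524*I)
21802/1192 + P/z = 21802/1192 + (I*√6010)/3617 = 21802*(1/1192) + (I*√6010)*(1/3617) = 10901/596 + I*√6010/3617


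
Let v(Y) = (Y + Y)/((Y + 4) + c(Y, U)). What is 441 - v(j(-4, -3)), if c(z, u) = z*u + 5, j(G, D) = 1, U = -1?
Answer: 3967/9 ≈ 440.78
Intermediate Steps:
c(z, u) = 5 + u*z (c(z, u) = u*z + 5 = 5 + u*z)
v(Y) = 2*Y/9 (v(Y) = (Y + Y)/((Y + 4) + (5 - Y)) = (2*Y)/((4 + Y) + (5 - Y)) = (2*Y)/9 = (2*Y)*(⅑) = 2*Y/9)
441 - v(j(-4, -3)) = 441 - 2/9 = 3967/9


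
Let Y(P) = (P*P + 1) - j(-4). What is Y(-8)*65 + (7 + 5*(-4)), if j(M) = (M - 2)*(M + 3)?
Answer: 3822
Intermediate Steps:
j(M) = (-2 + M)*(3 + M)
Y(P) = -5 + P**2 (Y(P) = (P*P + 1) - (-6 - 4 + (-4)**2) = (P**2 + 1) - (-6 - 4 + 16) = (1 + P**2) - 1*6 = (1 + P**2) - 6 = -5 + P**2)
Y(-8)*65 + (7 + 5*(-4)) = (-5 + (-8)**2)*65 + (7 + 5*(-4)) = (-5 + 64)*65 + (7 - 20) = 59*65 - 13 = 3835 - 13 = 3822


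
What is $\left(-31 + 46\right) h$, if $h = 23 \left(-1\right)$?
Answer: $-345$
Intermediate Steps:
$h = -23$
$\left(-31 + 46\right) h = \left(-31 + 46\right) \left(-23\right) = 15 \left(-23\right) = -345$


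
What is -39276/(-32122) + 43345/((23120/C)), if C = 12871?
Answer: 1792156290751/74266064 ≈ 24132.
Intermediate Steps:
-39276/(-32122) + 43345/((23120/C)) = -39276/(-32122) + 43345/((23120/12871)) = -39276*(-1/32122) + 43345/((23120*(1/12871))) = 19638/16061 + 43345/(23120/12871) = 19638/16061 + 43345*(12871/23120) = 19638/16061 + 111578699/4624 = 1792156290751/74266064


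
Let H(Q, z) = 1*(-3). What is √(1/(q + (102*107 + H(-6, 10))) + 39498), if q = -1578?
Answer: √382274323895/3111 ≈ 198.74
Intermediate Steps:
H(Q, z) = -3
√(1/(q + (102*107 + H(-6, 10))) + 39498) = √(1/(-1578 + (102*107 - 3)) + 39498) = √(1/(-1578 + (10914 - 3)) + 39498) = √(1/(-1578 + 10911) + 39498) = √(1/9333 + 39498) = √(368634835/9333) = √382274323895/3111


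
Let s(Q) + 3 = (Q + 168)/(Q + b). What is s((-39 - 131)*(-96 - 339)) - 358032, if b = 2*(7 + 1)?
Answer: -13241171346/36983 ≈ -3.5803e+5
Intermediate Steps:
b = 16 (b = 2*8 = 16)
s(Q) = -3 + (168 + Q)/(16 + Q) (s(Q) = -3 + (Q + 168)/(Q + 16) = -3 + (168 + Q)/(16 + Q))
s((-39 - 131)*(-96 - 339)) - 358032 = 2*(60 - (-39 - 131)*(-96 - 339))/(16 + (-39 - 131)*(-96 - 339)) - 358032 = 2*(60 - (-170)*(-435))/(16 - 170*(-435)) - 358032 = 2*(60 - 1*73950)/(16 + 73950) - 358032 = 2*(60 - 73950)/73966 - 358032 = 2*(1/73966)*(-73890) - 358032 = -73890/36983 - 358032 = -13241171346/36983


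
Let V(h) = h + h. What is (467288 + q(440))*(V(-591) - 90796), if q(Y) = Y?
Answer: -43020685984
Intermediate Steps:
V(h) = 2*h
(467288 + q(440))*(V(-591) - 90796) = (467288 + 440)*(2*(-591) - 90796) = 467728*(-1182 - 90796) = 467728*(-91978) = -43020685984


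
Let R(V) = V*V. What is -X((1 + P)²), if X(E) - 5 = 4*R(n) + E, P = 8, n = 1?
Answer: -90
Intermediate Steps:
R(V) = V²
X(E) = 9 + E (X(E) = 5 + (4*1² + E) = 5 + (4*1 + E) = 5 + (4 + E) = 9 + E)
-X((1 + P)²) = -(9 + (1 + 8)²) = -(9 + 9²) = -(9 + 81) = -1*90 = -90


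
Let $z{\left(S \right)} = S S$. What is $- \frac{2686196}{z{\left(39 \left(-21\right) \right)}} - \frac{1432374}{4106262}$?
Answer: $- \frac{1998500862661}{459053400897} \approx -4.3535$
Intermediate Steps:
$z{\left(S \right)} = S^{2}$
$- \frac{2686196}{z{\left(39 \left(-21\right) \right)}} - \frac{1432374}{4106262} = - \frac{2686196}{\left(39 \left(-21\right)\right)^{2}} - \frac{1432374}{4106262} = - \frac{2686196}{\left(-819\right)^{2}} - \frac{238729}{684377} = - \frac{2686196}{670761} - \frac{238729}{684377} = - \frac{1998500862661}{459053400897}$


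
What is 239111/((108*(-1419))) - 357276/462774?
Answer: -27567935911/11820173508 ≈ -2.3323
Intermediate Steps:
239111/((108*(-1419))) - 357276/462774 = 239111/(-153252) - 357276*1/462774 = 239111*(-1/153252) - 59546/77129 = -239111/153252 - 59546/77129 = -27567935911/11820173508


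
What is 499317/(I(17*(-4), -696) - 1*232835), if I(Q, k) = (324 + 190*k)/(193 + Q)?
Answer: -8916375/4176613 ≈ -2.1348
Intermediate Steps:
I(Q, k) = (324 + 190*k)/(193 + Q)
499317/(I(17*(-4), -696) - 1*232835) = 499317/(2*(162 + 95*(-696))/(193 + 17*(-4)) - 1*232835) = 499317/(2*(162 - 66120)/(193 - 68) - 232835) = 499317/(2*(-65958)/125 - 232835) = 499317/(2*(1/125)*(-65958) - 232835) = 499317/(-131916/125 - 232835) = 499317/(-29236291/125) = 499317*(-125/29236291) = -8916375/4176613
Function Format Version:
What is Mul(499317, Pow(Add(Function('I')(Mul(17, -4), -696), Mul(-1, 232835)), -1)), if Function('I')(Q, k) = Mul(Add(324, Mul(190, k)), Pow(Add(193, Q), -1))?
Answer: Rational(-8916375, 4176613) ≈ -2.1348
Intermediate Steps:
Function('I')(Q, k) = Mul(Pow(Add(193, Q), -1), Add(324, Mul(190, k)))
Mul(499317, Pow(Add(Function('I')(Mul(17, -4), -696), Mul(-1, 232835)), -1)) = Mul(499317, Pow(Add(Mul(2, Pow(Add(193, Mul(17, -4)), -1), Add(162, Mul(95, -696))), Mul(-1, 232835)), -1)) = Mul(499317, Pow(Add(Mul(2, Pow(Add(193, -68), -1), Add(162, -66120)), -232835), -1)) = Mul(499317, Pow(Add(Mul(2, Pow(125, -1), -65958), -232835), -1)) = Mul(499317, Pow(Add(Mul(2, Rational(1, 125), -65958), -232835), -1)) = Mul(499317, Pow(Add(Rational(-131916, 125), -232835), -1)) = Mul(499317, Pow(Rational(-29236291, 125), -1)) = Mul(499317, Rational(-125, 29236291)) = Rational(-8916375, 4176613)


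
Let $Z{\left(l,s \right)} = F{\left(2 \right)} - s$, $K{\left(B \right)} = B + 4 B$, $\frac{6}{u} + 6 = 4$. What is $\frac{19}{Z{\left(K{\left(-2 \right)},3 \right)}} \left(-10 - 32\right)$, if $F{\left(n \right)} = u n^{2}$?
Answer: $\frac{266}{5} \approx 53.2$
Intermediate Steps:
$u = -3$ ($u = \frac{6}{-6 + 4} = \frac{6}{-2} = 6 \left(- \frac{1}{2}\right) = -3$)
$F{\left(n \right)} = - 3 n^{2}$
$K{\left(B \right)} = 5 B$
$Z{\left(l,s \right)} = -12 - s$ ($Z{\left(l,s \right)} = - 3 \cdot 2^{2} - s = \left(-3\right) 4 - s = -12 - s$)
$\frac{19}{Z{\left(K{\left(-2 \right)},3 \right)}} \left(-10 - 32\right) = \frac{19}{-12 - 3} \left(-10 - 32\right) = \frac{19}{-12 - 3} \left(-42\right) = \frac{19}{-15} \left(-42\right) = 19 \left(- \frac{1}{15}\right) \left(-42\right) = \left(- \frac{19}{15}\right) \left(-42\right) = \frac{266}{5}$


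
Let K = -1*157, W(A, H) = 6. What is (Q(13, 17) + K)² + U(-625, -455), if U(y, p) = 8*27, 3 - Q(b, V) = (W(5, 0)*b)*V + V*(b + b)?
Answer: 3694300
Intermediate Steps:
Q(b, V) = 3 - 8*V*b (Q(b, V) = 3 - ((6*b)*V + V*(b + b)) = 3 - (6*V*b + V*(2*b)) = 3 - (6*V*b + 2*V*b) = 3 - 8*V*b)
K = -157
U(y, p) = 216
(Q(13, 17) + K)² + U(-625, -455) = ((3 - 8*17*13) - 157)² + 216 = ((3 - 1768) - 157)² + 216 = (-1765 - 157)² + 216 = (-1922)² + 216 = 3694084 + 216 = 3694300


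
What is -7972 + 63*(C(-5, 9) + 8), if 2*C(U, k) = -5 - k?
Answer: -7909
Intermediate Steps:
C(U, k) = -5/2 - k/2 (C(U, k) = (-5 - k)/2 = -5/2 - k/2)
-7972 + 63*(C(-5, 9) + 8) = -7972 + 63*((-5/2 - ½*9) + 8) = -7972 + 63*((-5/2 - 9/2) + 8) = -7972 + 63*(-7 + 8) = -7972 + 63*1 = -7972 + 63 = -7909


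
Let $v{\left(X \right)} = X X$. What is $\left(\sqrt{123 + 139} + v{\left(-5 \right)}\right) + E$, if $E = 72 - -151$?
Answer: $248 + \sqrt{262} \approx 264.19$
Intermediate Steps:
$E = 223$ ($E = 72 + 151 = 223$)
$v{\left(X \right)} = X^{2}$
$\left(\sqrt{123 + 139} + v{\left(-5 \right)}\right) + E = \left(\sqrt{123 + 139} + \left(-5\right)^{2}\right) + 223 = \left(\sqrt{262} + 25\right) + 223 = \left(25 + \sqrt{262}\right) + 223 = 248 + \sqrt{262}$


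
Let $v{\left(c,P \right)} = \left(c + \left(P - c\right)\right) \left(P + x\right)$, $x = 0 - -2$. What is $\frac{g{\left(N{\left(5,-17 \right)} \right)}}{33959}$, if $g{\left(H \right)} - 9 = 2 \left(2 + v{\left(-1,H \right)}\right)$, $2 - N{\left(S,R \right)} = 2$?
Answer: $\frac{13}{33959} \approx 0.00038281$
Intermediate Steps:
$N{\left(S,R \right)} = 0$ ($N{\left(S,R \right)} = 2 - 2 = 0$)
$x = 2$ ($x = 0 + 2 = 2$)
$v{\left(c,P \right)} = P \left(2 + P\right)$ ($v{\left(c,P \right)} = \left(c + \left(P - c\right)\right) \left(P + 2\right) = P \left(2 + P\right)$)
$g{\left(H \right)} = 13 + 2 H \left(2 + H\right)$ ($g{\left(H \right)} = 9 + 2 \left(2 + H \left(2 + H\right)\right) = 9 + \left(4 + 2 H \left(2 + H\right)\right) = 13 + 2 H \left(2 + H\right)$)
$\frac{g{\left(N{\left(5,-17 \right)} \right)}}{33959} = \frac{13 + 2 \cdot 0 \left(2 + 0\right)}{33959} = \left(13 + 2 \cdot 0 \cdot 2\right) \frac{1}{33959} = \left(13 + 0\right) \frac{1}{33959} = 13 \cdot \frac{1}{33959} = \frac{13}{33959}$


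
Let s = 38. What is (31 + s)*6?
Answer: 414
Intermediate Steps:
(31 + s)*6 = (31 + 38)*6 = 69*6 = 414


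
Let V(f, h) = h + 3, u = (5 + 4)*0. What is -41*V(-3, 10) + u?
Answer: -533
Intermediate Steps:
u = 0 (u = 9*0 = 0)
V(f, h) = 3 + h
-41*V(-3, 10) + u = -41*(3 + 10) + 0 = -41*13 + 0 = -533 + 0 = -533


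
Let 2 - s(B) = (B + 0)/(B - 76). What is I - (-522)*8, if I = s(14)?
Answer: 129525/31 ≈ 4178.2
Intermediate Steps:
s(B) = 2 - B/(-76 + B) (s(B) = 2 - (B + 0)/(B - 76) = 2 - B/(-76 + B))
I = 69/31 (I = (-152 + 14)/(-76 + 14) = -138/(-62) = -1/62*(-138) = 69/31 ≈ 2.2258)
I - (-522)*8 = 69/31 - (-522)*8 = 69/31 - 1*(-4176) = 69/31 + 4176 = 129525/31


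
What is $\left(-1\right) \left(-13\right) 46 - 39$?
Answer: $559$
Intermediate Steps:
$\left(-1\right) \left(-13\right) 46 - 39 = 13 \cdot 46 - 39 = 598 - 39 = 559$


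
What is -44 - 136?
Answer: -180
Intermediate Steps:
-44 - 136 = -180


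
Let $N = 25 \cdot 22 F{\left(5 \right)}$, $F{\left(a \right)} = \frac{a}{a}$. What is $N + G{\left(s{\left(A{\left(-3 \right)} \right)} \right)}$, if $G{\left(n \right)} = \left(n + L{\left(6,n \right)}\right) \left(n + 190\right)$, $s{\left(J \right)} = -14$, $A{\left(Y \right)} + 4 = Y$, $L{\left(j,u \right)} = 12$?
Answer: $198$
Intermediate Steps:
$A{\left(Y \right)} = -4 + Y$
$F{\left(a \right)} = 1$
$G{\left(n \right)} = \left(12 + n\right) \left(190 + n\right)$ ($G{\left(n \right)} = \left(n + 12\right) \left(n + 190\right) = \left(12 + n\right) \left(190 + n\right)$)
$N = 550$ ($N = 25 \cdot 22 \cdot 1 = 550 \cdot 1 = 550$)
$N + G{\left(s{\left(A{\left(-3 \right)} \right)} \right)} = 550 + \left(2280 + \left(-14\right)^{2} + 202 \left(-14\right)\right) = 550 + \left(2280 + 196 - 2828\right) = 550 - 352 = 198$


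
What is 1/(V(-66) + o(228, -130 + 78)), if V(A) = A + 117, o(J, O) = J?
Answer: 1/279 ≈ 0.0035842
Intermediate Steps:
V(A) = 117 + A
1/(V(-66) + o(228, -130 + 78)) = 1/((117 - 66) + 228) = 1/(51 + 228) = 1/279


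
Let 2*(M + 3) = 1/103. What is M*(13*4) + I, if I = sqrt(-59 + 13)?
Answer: -16042/103 + I*sqrt(46) ≈ -155.75 + 6.7823*I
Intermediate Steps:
M = -617/206 (M = -3 + (1/2)/103 = -3 + (1/2)*(1/103) = -3 + 1/206 = -617/206 ≈ -2.9951)
I = I*sqrt(46) (I = sqrt(-46) = I*sqrt(46) ≈ 6.7823*I)
M*(13*4) + I = -8021*4/206 + I*sqrt(46) = -617/206*52 + I*sqrt(46) = -16042/103 + I*sqrt(46)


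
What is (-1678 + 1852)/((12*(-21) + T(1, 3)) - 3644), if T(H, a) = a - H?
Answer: -29/649 ≈ -0.044684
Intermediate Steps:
(-1678 + 1852)/((12*(-21) + T(1, 3)) - 3644) = (-1678 + 1852)/((12*(-21) + (3 - 1*1)) - 3644) = 174/((-252 + (3 - 1)) - 3644) = 174/((-252 + 2) - 3644) = 174/(-250 - 3644) = 174/(-3894) = 174*(-1/3894) = -29/649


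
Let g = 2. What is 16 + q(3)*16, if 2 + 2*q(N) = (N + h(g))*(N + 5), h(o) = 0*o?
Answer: 192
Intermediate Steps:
h(o) = 0
q(N) = -1 + N*(5 + N)/2 (q(N) = -1 + ((N + 0)*(N + 5))/2 = -1 + (N*(5 + N))/2 = -1 + N*(5 + N)/2)
16 + q(3)*16 = 16 + (-1 + (1/2)*3**2 + (5/2)*3)*16 = 16 + (-1 + (1/2)*9 + 15/2)*16 = 16 + (-1 + 9/2 + 15/2)*16 = 16 + 11*16 = 16 + 176 = 192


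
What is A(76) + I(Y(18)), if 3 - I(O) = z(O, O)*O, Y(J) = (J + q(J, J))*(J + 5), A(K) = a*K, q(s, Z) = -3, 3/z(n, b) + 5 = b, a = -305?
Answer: -1576243/68 ≈ -23180.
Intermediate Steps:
z(n, b) = 3/(-5 + b)
A(K) = -305*K
Y(J) = (-3 + J)*(5 + J) (Y(J) = (J - 3)*(J + 5) = (-3 + J)*(5 + J))
I(O) = 3 - 3*O/(-5 + O) (I(O) = 3 - 3/(-5 + O)*O = 3 - 3*O/(-5 + O))
A(76) + I(Y(18)) = -305*76 - 15/(-5 + (-15 + 18² + 2*18)) = -23180 - 15/(-5 + (-15 + 324 + 36)) = -23180 - 15/(-5 + 345) = -23180 - 15/340 = -23180 - 15*1/340 = -23180 - 3/68 = -1576243/68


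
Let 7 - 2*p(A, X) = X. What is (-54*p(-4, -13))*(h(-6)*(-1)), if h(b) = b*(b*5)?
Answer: 97200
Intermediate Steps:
p(A, X) = 7/2 - X/2
h(b) = 5*b² (h(b) = b*(5*b) = 5*b²)
(-54*p(-4, -13))*(h(-6)*(-1)) = (-54*(7/2 - ½*(-13)))*((5*(-6)²)*(-1)) = (-54*(7/2 + 13/2))*((5*36)*(-1)) = (-54*10)*(180*(-1)) = -540*(-180) = 97200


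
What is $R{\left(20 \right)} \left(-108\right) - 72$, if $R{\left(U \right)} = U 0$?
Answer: $-72$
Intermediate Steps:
$R{\left(U \right)} = 0$
$R{\left(20 \right)} \left(-108\right) - 72 = 0 \left(-108\right) - 72 = 0 - 72 = -72$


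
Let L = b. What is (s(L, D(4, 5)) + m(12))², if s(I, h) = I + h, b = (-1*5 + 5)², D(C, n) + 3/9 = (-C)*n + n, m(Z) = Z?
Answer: 100/9 ≈ 11.111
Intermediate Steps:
D(C, n) = -⅓ + n - C*n (D(C, n) = -⅓ + ((-C)*n + n) = -⅓ + (-C*n + n) = -⅓ + (n - C*n) = -⅓ + n - C*n)
b = 0 (b = (-5 + 5)² = 0² = 0)
L = 0
(s(L, D(4, 5)) + m(12))² = ((0 + (-⅓ + 5 - 1*4*5)) + 12)² = ((0 + (-⅓ + 5 - 20)) + 12)² = ((0 - 46/3) + 12)² = (-46/3 + 12)² = (-10/3)² = 100/9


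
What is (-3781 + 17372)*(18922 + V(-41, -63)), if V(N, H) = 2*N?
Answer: 256054440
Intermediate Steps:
(-3781 + 17372)*(18922 + V(-41, -63)) = (-3781 + 17372)*(18922 + 2*(-41)) = 13591*(18922 - 82) = 13591*18840 = 256054440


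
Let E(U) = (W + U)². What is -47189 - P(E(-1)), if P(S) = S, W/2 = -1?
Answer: -47198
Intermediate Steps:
W = -2 (W = 2*(-1) = -2)
E(U) = (-2 + U)²
-47189 - P(E(-1)) = -47189 - (-2 - 1)² = -47189 - 1*(-3)² = -47189 - 1*9 = -47189 - 9 = -47198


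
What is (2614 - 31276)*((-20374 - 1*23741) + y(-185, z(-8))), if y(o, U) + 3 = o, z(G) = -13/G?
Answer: 1269812586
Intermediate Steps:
y(o, U) = -3 + o
(2614 - 31276)*((-20374 - 1*23741) + y(-185, z(-8))) = (2614 - 31276)*((-20374 - 1*23741) + (-3 - 185)) = -28662*((-20374 - 23741) - 188) = -28662*(-44115 - 188) = -28662*(-44303) = 1269812586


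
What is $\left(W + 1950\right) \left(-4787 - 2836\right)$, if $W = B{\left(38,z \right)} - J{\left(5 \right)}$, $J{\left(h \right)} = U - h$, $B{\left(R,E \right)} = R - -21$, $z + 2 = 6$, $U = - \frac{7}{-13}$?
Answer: $- \frac{199532025}{13} \approx -1.5349 \cdot 10^{7}$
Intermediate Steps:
$U = \frac{7}{13}$ ($U = \left(-7\right) \left(- \frac{1}{13}\right) = \frac{7}{13} \approx 0.53846$)
$z = 4$ ($z = -2 + 6 = 4$)
$B{\left(R,E \right)} = 21 + R$ ($B{\left(R,E \right)} = R + 21 = 21 + R$)
$J{\left(h \right)} = \frac{7}{13} - h$
$W = \frac{825}{13}$ ($W = \left(21 + 38\right) - \left(\frac{7}{13} - 5\right) = 59 - \left(\frac{7}{13} - 5\right) = 59 - - \frac{58}{13} = 59 + \frac{58}{13} = \frac{825}{13} \approx 63.462$)
$\left(W + 1950\right) \left(-4787 - 2836\right) = \left(\frac{825}{13} + 1950\right) \left(-4787 - 2836\right) = \frac{26175}{13} \left(-7623\right) = - \frac{199532025}{13}$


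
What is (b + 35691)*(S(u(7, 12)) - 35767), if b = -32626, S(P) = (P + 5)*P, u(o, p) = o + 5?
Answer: -109000595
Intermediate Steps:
u(o, p) = 5 + o
S(P) = P*(5 + P) (S(P) = (5 + P)*P = P*(5 + P))
(b + 35691)*(S(u(7, 12)) - 35767) = (-32626 + 35691)*((5 + 7)*(5 + (5 + 7)) - 35767) = 3065*(12*(5 + 12) - 35767) = 3065*(12*17 - 35767) = 3065*(204 - 35767) = 3065*(-35563) = -109000595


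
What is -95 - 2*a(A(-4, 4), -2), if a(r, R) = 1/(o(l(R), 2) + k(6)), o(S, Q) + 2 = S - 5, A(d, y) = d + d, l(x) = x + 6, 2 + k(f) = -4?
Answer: -853/9 ≈ -94.778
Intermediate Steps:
k(f) = -6 (k(f) = -2 - 4 = -6)
l(x) = 6 + x
A(d, y) = 2*d
o(S, Q) = -7 + S (o(S, Q) = -2 + (S - 5) = -2 + (-5 + S) = -7 + S)
a(r, R) = 1/(-7 + R) (a(r, R) = 1/((-7 + (6 + R)) - 6) = 1/((-1 + R) - 6) = 1/(-7 + R))
-95 - 2*a(A(-4, 4), -2) = -95 - 2/(-7 - 2) = -95 - 2/(-9) = -95 - 2*(-1)/9 = -95 - 1*(-2/9) = -95 + 2/9 = -853/9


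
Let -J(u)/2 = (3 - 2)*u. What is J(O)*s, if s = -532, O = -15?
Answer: -15960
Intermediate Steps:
J(u) = -2*u (J(u) = -2*(3 - 2)*u = -2*u)
J(O)*s = -2*(-15)*(-532) = 30*(-532) = -15960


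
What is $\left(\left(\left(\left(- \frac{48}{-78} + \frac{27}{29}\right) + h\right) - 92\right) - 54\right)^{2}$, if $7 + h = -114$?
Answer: $\frac{10015205776}{142129} \approx 70466.0$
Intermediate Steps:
$h = -121$ ($h = -7 - 114 = -121$)
$\left(\left(\left(\left(- \frac{48}{-78} + \frac{27}{29}\right) + h\right) - 92\right) - 54\right)^{2} = \left(\left(\left(\left(- \frac{48}{-78} + \frac{27}{29}\right) - 121\right) - 92\right) - 54\right)^{2} = \left(\left(\left(\left(\left(-48\right) \left(- \frac{1}{78}\right) + 27 \cdot \frac{1}{29}\right) - 121\right) - 92\right) - 54\right)^{2} = \left(\left(\left(\left(\frac{8}{13} + \frac{27}{29}\right) - 121\right) - 92\right) - 54\right)^{2} = \left(\left(\left(\frac{583}{377} - 121\right) - 92\right) - 54\right)^{2} = \left(\left(- \frac{45034}{377} - 92\right) - 54\right)^{2} = \left(- \frac{79718}{377} - 54\right)^{2} = \left(- \frac{100076}{377}\right)^{2} = \frac{10015205776}{142129}$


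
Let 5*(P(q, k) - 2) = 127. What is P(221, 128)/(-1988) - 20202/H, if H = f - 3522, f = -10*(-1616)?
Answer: -1426333/884660 ≈ -1.6123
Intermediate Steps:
f = 16160
H = 12638 (H = 16160 - 3522 = 12638)
P(q, k) = 137/5 (P(q, k) = 2 + (⅕)*127 = 2 + 127/5 = 137/5)
P(221, 128)/(-1988) - 20202/H = (137/5)/(-1988) - 20202/12638 = (137/5)*(-1/1988) - 20202*1/12638 = -137/9940 - 10101/6319 = -1426333/884660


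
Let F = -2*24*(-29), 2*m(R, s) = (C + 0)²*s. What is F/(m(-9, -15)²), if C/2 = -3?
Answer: 116/6075 ≈ 0.019095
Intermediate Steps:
C = -6 (C = 2*(-3) = -6)
m(R, s) = 18*s (m(R, s) = ((-6 + 0)²*s)/2 = ((-6)²*s)/2 = (36*s)/2 = 18*s)
F = 1392 (F = -48*(-29) = 1392)
F/(m(-9, -15)²) = 1392/((18*(-15))²) = 1392/((-270)²) = 1392/72900 = 1392*(1/72900) = 116/6075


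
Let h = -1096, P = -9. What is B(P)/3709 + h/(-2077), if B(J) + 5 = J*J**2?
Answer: 2540546/7703593 ≈ 0.32979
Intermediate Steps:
B(J) = -5 + J**3 (B(J) = -5 + J*J**2 = -5 + J**3)
B(P)/3709 + h/(-2077) = (-5 + (-9)**3)/3709 - 1096/(-2077) = (-5 - 729)*(1/3709) - 1096*(-1/2077) = -734*1/3709 + 1096/2077 = -734/3709 + 1096/2077 = 2540546/7703593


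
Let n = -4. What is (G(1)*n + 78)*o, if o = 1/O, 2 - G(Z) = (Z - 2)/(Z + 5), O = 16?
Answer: 13/3 ≈ 4.3333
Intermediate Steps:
G(Z) = 2 - (-2 + Z)/(5 + Z) (G(Z) = 2 - (Z - 2)/(Z + 5) = 2 - (-2 + Z)/(5 + Z))
o = 1/16 ≈ 0.062500
(G(1)*n + 78)*o = (((12 + 1)/(5 + 1))*(-4) + 78)*(1/16) = ((13/6)*(-4) + 78)*(1/16) = (-26/3 + 78)*(1/16) = (208/3)*(1/16) = 13/3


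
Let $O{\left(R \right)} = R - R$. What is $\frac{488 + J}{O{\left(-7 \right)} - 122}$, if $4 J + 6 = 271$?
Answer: $- \frac{2217}{488} \approx -4.543$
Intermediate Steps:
$J = \frac{265}{4}$ ($J = - \frac{3}{2} + \frac{1}{4} \cdot 271 = - \frac{3}{2} + \frac{271}{4} = \frac{265}{4} \approx 66.25$)
$O{\left(R \right)} = 0$
$\frac{488 + J}{O{\left(-7 \right)} - 122} = \frac{488 + \frac{265}{4}}{0 - 122} = \frac{2217}{4 \left(-122\right)} = \frac{2217}{4} \left(- \frac{1}{122}\right) = - \frac{2217}{488}$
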